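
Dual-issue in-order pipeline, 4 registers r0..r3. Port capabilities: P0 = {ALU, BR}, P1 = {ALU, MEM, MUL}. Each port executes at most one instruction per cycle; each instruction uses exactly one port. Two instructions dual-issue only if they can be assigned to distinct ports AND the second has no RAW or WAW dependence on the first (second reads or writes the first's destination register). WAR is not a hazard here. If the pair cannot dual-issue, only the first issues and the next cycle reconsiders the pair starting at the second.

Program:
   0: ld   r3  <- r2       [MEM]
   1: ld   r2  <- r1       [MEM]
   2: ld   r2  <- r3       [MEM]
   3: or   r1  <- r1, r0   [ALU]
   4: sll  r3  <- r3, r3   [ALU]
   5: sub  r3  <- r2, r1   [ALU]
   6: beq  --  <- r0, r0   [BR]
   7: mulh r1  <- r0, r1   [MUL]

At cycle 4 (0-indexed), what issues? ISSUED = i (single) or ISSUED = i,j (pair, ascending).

[0] i0  ld  -- no-port MEM/MEM
[1] i1  ld  -- no-port MEM/MEM
[2] i2+i3  ld;or  -- pair
[3] i4  sll  -- WAW r3
[4] i5+i6  sub;beq  -- pair
[5] i7  mulh  -- tail

ISSUED = 5,6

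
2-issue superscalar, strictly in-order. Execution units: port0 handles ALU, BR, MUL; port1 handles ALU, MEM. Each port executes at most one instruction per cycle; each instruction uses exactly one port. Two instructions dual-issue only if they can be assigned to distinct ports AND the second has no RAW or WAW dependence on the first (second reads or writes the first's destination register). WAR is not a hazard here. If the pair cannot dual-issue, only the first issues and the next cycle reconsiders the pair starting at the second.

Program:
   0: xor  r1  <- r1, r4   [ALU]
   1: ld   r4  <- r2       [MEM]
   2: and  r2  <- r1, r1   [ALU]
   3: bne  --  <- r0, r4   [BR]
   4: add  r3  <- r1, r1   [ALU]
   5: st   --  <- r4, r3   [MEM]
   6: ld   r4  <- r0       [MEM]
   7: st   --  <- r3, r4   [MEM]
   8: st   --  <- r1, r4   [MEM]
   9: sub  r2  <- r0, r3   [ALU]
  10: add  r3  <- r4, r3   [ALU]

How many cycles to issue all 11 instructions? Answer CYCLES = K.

CYCLES = 8

  cy0 -> i0&i1 (xor+ld) dual
  cy1 -> i2&i3 (and+bne) dual
  cy2 -> i4 (add) RAW r3
  cy3 -> i5 (st) no-port MEM/MEM
  cy4 -> i6 (ld) no-port MEM/MEM
  cy5 -> i7 (st) no-port MEM/MEM
  cy6 -> i8&i9 (st+sub) dual
  cy7 -> i10 (add) tail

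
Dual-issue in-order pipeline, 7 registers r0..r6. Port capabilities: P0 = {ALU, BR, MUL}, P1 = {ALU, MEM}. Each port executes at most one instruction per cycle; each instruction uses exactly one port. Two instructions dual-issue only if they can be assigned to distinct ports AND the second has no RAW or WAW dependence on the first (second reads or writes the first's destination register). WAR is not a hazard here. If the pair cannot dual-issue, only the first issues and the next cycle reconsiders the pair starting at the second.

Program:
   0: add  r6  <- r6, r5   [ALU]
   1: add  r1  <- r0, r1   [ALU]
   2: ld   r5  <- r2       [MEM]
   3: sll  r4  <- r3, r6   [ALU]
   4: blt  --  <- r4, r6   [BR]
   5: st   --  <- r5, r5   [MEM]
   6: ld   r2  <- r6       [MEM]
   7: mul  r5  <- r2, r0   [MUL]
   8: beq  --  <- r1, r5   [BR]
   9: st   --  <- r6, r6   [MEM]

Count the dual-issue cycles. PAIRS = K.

t=0 i0/i1:add.ALU+add.ALU ; 2-wide
t=1 i2/i3:ld.MEM+sll.ALU ; 2-wide
t=2 i4/i5:blt.BR+st.MEM ; 2-wide
t=3 i6:ld.MEM ; RAW r2
t=4 i7:mul.MUL ; no-port MUL/BR
t=5 i8/i9:beq.BR+st.MEM ; 2-wide

PAIRS = 4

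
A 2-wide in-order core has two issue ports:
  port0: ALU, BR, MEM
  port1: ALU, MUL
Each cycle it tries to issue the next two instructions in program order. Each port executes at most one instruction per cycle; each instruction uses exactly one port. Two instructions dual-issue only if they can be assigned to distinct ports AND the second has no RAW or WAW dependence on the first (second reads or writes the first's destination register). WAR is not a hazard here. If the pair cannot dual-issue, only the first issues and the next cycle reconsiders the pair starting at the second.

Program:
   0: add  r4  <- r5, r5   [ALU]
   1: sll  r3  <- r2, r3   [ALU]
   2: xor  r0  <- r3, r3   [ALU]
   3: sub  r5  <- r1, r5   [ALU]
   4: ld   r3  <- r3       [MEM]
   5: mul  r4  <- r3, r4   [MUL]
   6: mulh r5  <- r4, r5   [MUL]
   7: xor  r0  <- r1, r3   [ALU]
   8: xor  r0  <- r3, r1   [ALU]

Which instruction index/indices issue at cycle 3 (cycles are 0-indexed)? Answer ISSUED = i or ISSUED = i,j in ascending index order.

ISSUED = 5

0. add.ALU;sll.ALU @i0+i1  | pair
1. xor.ALU;sub.ALU @i2+i3  | pair
2. ld.MEM @i4  | RAW r3
3. mul.MUL @i5  | no-port MUL/MUL
4. mulh.MUL;xor.ALU @i6+i7  | pair
5. xor.ALU @i8  | tail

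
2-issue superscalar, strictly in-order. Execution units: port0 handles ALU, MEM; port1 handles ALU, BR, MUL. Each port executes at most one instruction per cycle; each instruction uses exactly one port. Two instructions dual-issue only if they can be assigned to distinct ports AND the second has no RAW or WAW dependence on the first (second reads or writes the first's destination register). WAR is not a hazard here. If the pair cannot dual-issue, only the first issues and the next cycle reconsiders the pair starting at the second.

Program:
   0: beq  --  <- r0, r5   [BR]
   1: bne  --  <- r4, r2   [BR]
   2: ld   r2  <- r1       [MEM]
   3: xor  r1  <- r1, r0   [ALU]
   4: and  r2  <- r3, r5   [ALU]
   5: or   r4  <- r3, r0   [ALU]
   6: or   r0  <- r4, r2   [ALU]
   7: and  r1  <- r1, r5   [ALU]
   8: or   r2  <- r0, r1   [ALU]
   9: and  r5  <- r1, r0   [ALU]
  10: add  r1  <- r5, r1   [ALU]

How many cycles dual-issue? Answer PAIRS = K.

PAIRS = 4

[0] i0  beq.BR  -- no-port BR/BR
[1] i1/i2  bne.BR/ld.MEM  -- dual
[2] i3/i4  xor.ALU/and.ALU  -- dual
[3] i5  or.ALU  -- RAW r4
[4] i6/i7  or.ALU/and.ALU  -- dual
[5] i8/i9  or.ALU/and.ALU  -- dual
[6] i10  add.ALU  -- tail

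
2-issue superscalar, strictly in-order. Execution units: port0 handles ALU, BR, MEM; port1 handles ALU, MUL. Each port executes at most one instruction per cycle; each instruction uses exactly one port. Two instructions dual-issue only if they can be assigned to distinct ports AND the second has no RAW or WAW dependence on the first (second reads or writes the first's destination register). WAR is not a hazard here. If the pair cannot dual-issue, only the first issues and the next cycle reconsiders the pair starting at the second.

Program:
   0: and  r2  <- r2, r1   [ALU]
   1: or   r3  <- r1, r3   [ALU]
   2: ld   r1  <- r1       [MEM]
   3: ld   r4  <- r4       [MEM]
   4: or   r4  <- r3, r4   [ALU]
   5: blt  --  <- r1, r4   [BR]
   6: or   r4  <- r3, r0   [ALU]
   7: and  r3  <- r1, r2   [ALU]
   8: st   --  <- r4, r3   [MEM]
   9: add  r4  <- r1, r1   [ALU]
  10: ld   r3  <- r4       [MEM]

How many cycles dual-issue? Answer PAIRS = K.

PAIRS = 3

#0 head=0: and.ALU/or.ALU i0,i1 dual
#1 head=2: ld.MEM i2 no-port MEM/MEM
#2 head=3: ld.MEM i3 RAW+WAW r4
#3 head=4: or.ALU i4 RAW r4
#4 head=5: blt.BR/or.ALU i5,i6 dual
#5 head=7: and.ALU i7 RAW r3
#6 head=8: st.MEM/add.ALU i8,i9 dual
#7 head=10: ld.MEM i10 tail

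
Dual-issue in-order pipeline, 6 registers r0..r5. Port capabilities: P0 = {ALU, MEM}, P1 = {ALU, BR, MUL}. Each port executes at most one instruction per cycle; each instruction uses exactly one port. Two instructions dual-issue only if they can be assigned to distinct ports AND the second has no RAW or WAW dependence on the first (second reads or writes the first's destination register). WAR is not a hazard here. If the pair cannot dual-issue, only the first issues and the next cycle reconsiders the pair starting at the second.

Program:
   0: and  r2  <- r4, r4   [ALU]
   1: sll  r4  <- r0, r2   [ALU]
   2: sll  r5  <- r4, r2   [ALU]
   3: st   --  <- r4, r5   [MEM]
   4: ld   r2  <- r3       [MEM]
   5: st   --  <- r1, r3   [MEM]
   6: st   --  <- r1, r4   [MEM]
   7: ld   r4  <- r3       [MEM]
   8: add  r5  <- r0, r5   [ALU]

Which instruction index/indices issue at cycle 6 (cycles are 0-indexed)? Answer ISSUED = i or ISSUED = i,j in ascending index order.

c0: i0 and  RAW r2
c1: i1 sll  RAW r4
c2: i2 sll  RAW r5
c3: i3 st  no-port MEM/MEM
c4: i4 ld  no-port MEM/MEM
c5: i5 st  no-port MEM/MEM
c6: i6 st  no-port MEM/MEM
c7: i7+i8 ld+add  dual

ISSUED = 6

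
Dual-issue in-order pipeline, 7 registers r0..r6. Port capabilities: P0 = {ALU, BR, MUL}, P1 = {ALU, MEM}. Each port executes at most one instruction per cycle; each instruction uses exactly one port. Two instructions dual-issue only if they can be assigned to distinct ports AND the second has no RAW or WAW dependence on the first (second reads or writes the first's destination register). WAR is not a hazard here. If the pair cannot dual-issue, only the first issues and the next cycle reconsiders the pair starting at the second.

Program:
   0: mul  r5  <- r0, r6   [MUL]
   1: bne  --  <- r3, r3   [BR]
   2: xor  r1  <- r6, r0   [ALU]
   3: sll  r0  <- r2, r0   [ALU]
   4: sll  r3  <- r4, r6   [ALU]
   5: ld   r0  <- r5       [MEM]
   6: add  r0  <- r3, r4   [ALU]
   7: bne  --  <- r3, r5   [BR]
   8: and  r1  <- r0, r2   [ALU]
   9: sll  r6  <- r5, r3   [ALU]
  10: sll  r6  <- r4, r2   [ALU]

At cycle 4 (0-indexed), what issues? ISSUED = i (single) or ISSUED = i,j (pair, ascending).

c0: i0 mul.MUL  no-port MUL/BR
c1: i1+i2 bne.BR;xor.ALU  dual
c2: i3+i4 sll.ALU;sll.ALU  dual
c3: i5 ld.MEM  WAW r0
c4: i6+i7 add.ALU;bne.BR  dual
c5: i8+i9 and.ALU;sll.ALU  dual
c6: i10 sll.ALU  tail

ISSUED = 6,7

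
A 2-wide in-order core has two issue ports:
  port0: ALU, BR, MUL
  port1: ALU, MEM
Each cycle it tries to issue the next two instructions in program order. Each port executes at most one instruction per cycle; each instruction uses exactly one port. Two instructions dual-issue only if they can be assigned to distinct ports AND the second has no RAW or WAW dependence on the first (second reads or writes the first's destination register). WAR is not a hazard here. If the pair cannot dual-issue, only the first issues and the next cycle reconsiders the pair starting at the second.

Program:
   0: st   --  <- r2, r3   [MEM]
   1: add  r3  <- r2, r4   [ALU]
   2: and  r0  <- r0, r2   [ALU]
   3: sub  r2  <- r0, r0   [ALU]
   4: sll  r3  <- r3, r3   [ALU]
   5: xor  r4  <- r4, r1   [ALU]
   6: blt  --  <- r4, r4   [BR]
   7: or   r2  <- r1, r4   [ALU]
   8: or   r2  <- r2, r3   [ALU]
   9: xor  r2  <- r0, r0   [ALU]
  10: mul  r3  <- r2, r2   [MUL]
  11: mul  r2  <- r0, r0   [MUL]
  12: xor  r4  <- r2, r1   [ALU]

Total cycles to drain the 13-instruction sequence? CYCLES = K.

CYCLES = 10

0. st+add @i0,i1  | 2-wide
1. and @i2  | RAW r0
2. sub+sll @i3,i4  | 2-wide
3. xor @i5  | RAW r4
4. blt+or @i6,i7  | 2-wide
5. or @i8  | WAW r2
6. xor @i9  | RAW r2
7. mul @i10  | no-port MUL/MUL
8. mul @i11  | RAW r2
9. xor @i12  | tail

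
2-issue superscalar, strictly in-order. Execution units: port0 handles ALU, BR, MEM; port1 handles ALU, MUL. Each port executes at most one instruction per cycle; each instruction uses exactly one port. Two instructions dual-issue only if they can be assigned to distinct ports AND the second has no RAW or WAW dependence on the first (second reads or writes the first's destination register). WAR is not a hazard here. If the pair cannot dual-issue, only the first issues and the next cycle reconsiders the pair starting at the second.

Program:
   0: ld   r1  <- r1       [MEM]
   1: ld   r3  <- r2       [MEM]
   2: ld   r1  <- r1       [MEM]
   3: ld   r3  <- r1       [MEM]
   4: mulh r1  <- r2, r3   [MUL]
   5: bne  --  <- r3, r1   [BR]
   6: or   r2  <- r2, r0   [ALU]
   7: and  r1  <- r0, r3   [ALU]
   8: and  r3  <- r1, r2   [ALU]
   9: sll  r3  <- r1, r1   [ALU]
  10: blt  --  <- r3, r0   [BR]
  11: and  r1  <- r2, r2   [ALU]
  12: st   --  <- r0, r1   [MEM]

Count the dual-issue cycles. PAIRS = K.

PAIRS = 2

0. ld.MEM @i0  | no-port MEM/MEM
1. ld.MEM @i1  | no-port MEM/MEM
2. ld.MEM @i2  | no-port MEM/MEM
3. ld.MEM @i3  | RAW r3
4. mulh.MUL @i4  | RAW r1
5. bne.BR;or.ALU @i5+i6  | 2-wide
6. and.ALU @i7  | RAW r1
7. and.ALU @i8  | WAW r3
8. sll.ALU @i9  | RAW r3
9. blt.BR;and.ALU @i10+i11  | 2-wide
10. st.MEM @i12  | tail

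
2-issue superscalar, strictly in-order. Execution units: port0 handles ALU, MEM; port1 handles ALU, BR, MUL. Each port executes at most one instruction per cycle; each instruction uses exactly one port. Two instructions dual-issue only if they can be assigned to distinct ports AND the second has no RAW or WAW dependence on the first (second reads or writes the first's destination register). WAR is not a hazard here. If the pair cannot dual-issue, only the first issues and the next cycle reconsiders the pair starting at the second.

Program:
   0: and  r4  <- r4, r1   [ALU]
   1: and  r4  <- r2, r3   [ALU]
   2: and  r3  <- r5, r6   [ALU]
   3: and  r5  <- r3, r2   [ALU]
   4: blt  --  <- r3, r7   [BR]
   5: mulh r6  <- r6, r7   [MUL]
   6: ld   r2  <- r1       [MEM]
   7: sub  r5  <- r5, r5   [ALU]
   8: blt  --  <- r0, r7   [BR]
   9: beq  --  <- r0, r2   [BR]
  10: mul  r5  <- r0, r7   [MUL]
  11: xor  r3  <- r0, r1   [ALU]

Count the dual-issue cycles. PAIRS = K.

c0: i0 and.ALU  WAW r4
c1: i1&i2 and.ALU;and.ALU  pair
c2: i3&i4 and.ALU;blt.BR  pair
c3: i5&i6 mulh.MUL;ld.MEM  pair
c4: i7&i8 sub.ALU;blt.BR  pair
c5: i9 beq.BR  no-port BR/MUL
c6: i10&i11 mul.MUL;xor.ALU  pair

PAIRS = 5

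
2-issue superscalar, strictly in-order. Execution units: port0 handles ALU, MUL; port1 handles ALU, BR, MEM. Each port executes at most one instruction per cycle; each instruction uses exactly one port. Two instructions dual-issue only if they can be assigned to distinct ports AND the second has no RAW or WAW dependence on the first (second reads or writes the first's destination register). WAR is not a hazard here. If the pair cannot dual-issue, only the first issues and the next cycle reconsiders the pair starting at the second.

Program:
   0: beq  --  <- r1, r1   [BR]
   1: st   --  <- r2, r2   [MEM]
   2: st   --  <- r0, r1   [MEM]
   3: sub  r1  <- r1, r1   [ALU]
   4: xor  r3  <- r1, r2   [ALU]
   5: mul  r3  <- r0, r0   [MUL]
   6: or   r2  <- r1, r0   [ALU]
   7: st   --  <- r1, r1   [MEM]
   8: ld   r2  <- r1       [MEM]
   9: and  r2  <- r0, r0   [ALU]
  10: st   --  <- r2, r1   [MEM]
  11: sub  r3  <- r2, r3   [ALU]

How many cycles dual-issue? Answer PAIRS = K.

PAIRS = 3

t=0 i0:beq ; no-port BR/MEM
t=1 i1:st ; no-port MEM/MEM
t=2 i2,i3:st;sub ; 2-wide
t=3 i4:xor ; WAW r3
t=4 i5,i6:mul;or ; 2-wide
t=5 i7:st ; no-port MEM/MEM
t=6 i8:ld ; WAW r2
t=7 i9:and ; RAW r2
t=8 i10,i11:st;sub ; 2-wide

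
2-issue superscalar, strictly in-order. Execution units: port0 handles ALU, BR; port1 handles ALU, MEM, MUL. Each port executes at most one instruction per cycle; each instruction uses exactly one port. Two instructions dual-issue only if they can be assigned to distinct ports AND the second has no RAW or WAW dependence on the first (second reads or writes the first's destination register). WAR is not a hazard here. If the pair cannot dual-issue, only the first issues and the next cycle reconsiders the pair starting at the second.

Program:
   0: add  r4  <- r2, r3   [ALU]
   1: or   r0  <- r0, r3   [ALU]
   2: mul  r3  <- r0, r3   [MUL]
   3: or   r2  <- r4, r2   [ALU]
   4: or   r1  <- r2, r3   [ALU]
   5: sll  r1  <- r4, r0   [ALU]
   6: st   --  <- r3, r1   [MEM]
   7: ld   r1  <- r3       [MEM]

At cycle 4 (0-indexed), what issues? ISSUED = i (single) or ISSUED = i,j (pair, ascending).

0. add.ALU+or.ALU @i0,i1  | pair
1. mul.MUL+or.ALU @i2,i3  | pair
2. or.ALU @i4  | WAW r1
3. sll.ALU @i5  | RAW r1
4. st.MEM @i6  | no-port MEM/MEM
5. ld.MEM @i7  | tail

ISSUED = 6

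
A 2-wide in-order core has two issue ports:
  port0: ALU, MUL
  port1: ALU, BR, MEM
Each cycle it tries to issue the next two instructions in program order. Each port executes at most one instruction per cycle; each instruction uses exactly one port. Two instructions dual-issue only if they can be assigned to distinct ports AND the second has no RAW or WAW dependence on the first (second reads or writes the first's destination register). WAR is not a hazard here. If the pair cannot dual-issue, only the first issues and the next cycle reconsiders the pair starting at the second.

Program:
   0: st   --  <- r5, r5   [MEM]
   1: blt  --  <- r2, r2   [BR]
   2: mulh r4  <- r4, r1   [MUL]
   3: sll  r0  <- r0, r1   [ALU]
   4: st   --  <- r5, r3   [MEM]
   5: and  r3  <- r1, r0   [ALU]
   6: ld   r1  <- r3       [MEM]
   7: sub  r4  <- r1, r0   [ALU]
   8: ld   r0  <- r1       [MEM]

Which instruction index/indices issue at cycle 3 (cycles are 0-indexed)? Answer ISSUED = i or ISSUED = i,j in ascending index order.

ISSUED = 5

c0: i0 st  no-port MEM/BR
c1: i1+i2 blt+mulh  dual
c2: i3+i4 sll+st  dual
c3: i5 and  RAW r3
c4: i6 ld  RAW r1
c5: i7+i8 sub+ld  dual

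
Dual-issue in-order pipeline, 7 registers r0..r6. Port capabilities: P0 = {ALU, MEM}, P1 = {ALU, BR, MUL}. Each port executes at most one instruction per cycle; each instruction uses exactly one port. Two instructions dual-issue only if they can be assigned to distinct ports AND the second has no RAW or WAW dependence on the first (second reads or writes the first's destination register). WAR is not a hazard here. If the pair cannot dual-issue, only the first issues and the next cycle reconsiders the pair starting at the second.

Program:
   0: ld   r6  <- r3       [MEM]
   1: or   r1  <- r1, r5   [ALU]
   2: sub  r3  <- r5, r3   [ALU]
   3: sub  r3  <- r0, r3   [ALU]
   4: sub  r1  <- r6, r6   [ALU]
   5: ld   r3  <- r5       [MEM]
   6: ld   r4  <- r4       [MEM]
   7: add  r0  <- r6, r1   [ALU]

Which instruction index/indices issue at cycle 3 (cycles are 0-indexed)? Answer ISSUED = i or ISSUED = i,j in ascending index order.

ISSUED = 5

t=0 i0,i1:ld.MEM+or.ALU ; dual
t=1 i2:sub.ALU ; RAW+WAW r3
t=2 i3,i4:sub.ALU+sub.ALU ; dual
t=3 i5:ld.MEM ; no-port MEM/MEM
t=4 i6,i7:ld.MEM+add.ALU ; dual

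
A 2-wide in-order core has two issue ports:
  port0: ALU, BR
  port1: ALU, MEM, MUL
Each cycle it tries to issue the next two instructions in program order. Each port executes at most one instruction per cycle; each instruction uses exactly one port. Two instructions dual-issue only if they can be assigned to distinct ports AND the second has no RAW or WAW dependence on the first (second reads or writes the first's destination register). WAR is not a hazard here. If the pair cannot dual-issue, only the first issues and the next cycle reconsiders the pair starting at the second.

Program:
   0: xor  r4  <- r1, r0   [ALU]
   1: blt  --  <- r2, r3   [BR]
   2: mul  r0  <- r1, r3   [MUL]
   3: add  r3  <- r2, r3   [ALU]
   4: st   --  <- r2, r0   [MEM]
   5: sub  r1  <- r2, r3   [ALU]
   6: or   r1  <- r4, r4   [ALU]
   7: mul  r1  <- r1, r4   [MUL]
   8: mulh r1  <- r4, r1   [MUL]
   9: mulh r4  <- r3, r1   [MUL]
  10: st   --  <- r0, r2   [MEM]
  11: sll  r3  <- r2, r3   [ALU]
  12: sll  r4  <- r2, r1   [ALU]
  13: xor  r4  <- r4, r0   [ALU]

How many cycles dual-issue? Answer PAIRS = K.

PAIRS = 4

#0 head=0: xor.ALU blt.BR i0,i1 2-wide
#1 head=2: mul.MUL add.ALU i2,i3 2-wide
#2 head=4: st.MEM sub.ALU i4,i5 2-wide
#3 head=6: or.ALU i6 RAW+WAW r1
#4 head=7: mul.MUL i7 no-port MUL/MUL
#5 head=8: mulh.MUL i8 no-port MUL/MUL
#6 head=9: mulh.MUL i9 no-port MUL/MEM
#7 head=10: st.MEM sll.ALU i10,i11 2-wide
#8 head=12: sll.ALU i12 RAW+WAW r4
#9 head=13: xor.ALU i13 tail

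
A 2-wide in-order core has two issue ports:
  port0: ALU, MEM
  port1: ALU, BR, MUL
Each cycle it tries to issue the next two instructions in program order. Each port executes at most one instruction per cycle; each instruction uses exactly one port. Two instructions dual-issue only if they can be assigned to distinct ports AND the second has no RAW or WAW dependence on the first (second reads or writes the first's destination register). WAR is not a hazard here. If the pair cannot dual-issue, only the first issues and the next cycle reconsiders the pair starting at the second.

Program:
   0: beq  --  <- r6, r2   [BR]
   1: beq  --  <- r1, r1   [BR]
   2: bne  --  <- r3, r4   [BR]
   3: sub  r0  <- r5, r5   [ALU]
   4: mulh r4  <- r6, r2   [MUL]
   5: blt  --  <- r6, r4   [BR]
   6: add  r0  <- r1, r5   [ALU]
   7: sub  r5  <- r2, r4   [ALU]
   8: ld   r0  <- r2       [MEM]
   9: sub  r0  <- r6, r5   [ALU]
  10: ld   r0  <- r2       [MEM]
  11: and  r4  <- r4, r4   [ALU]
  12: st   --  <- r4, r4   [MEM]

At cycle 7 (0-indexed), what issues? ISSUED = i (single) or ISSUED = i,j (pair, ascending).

  cy0 -> i0 (beq) no-port BR/BR
  cy1 -> i1 (beq) no-port BR/BR
  cy2 -> i2/i3 (bne sub) pair
  cy3 -> i4 (mulh) no-port MUL/BR
  cy4 -> i5/i6 (blt add) pair
  cy5 -> i7/i8 (sub ld) pair
  cy6 -> i9 (sub) WAW r0
  cy7 -> i10/i11 (ld and) pair
  cy8 -> i12 (st) tail

ISSUED = 10,11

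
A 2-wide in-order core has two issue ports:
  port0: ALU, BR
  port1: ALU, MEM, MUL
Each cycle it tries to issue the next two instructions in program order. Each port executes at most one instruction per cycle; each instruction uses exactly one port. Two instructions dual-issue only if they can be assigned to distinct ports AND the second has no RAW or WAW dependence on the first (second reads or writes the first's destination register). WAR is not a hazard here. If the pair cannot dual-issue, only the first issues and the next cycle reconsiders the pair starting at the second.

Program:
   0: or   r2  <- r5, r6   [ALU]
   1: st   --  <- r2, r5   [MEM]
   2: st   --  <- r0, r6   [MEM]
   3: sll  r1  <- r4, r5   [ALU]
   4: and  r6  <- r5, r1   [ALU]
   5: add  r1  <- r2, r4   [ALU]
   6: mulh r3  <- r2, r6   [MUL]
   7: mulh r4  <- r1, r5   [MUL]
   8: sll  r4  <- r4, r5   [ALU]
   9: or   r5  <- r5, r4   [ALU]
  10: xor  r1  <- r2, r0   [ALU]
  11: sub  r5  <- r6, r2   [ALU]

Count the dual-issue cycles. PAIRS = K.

c0: i0 or  RAW r2
c1: i1 st  no-port MEM/MEM
c2: i2&i3 st;sll  2-wide
c3: i4&i5 and;add  2-wide
c4: i6 mulh  no-port MUL/MUL
c5: i7 mulh  RAW+WAW r4
c6: i8 sll  RAW r4
c7: i9&i10 or;xor  2-wide
c8: i11 sub  tail

PAIRS = 3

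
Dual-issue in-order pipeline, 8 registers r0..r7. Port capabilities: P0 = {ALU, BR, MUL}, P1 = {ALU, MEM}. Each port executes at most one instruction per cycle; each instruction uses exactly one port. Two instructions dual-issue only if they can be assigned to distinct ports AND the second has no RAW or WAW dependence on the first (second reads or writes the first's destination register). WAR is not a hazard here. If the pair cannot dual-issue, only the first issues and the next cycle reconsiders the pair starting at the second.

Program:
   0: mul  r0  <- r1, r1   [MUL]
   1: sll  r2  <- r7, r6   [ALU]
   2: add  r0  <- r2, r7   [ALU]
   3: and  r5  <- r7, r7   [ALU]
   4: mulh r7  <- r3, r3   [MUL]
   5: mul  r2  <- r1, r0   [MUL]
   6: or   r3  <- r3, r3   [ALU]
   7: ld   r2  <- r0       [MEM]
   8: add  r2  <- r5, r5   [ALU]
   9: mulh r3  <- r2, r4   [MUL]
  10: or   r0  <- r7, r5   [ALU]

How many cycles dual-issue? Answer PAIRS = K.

#0 head=0: mul/sll i0&i1 2-wide
#1 head=2: add/and i2&i3 2-wide
#2 head=4: mulh i4 no-port MUL/MUL
#3 head=5: mul/or i5&i6 2-wide
#4 head=7: ld i7 WAW r2
#5 head=8: add i8 RAW r2
#6 head=9: mulh/or i9&i10 2-wide

PAIRS = 4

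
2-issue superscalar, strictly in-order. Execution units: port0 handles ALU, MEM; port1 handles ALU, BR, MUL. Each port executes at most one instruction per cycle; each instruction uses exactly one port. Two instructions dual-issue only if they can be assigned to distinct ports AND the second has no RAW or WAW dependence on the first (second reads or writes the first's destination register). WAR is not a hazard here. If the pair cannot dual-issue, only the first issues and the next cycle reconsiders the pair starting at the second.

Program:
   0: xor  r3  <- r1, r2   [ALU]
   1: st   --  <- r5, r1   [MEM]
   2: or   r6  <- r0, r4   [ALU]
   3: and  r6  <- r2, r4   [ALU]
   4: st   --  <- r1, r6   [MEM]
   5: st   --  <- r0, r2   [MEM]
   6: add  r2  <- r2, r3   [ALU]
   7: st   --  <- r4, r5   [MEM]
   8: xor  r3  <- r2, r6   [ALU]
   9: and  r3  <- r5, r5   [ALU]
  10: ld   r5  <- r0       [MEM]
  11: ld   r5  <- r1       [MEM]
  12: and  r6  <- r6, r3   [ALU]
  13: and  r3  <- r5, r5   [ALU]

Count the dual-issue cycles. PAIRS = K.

PAIRS = 5

t=0 i0&i1:xor;st ; 2-wide
t=1 i2:or ; WAW r6
t=2 i3:and ; RAW r6
t=3 i4:st ; no-port MEM/MEM
t=4 i5&i6:st;add ; 2-wide
t=5 i7&i8:st;xor ; 2-wide
t=6 i9&i10:and;ld ; 2-wide
t=7 i11&i12:ld;and ; 2-wide
t=8 i13:and ; tail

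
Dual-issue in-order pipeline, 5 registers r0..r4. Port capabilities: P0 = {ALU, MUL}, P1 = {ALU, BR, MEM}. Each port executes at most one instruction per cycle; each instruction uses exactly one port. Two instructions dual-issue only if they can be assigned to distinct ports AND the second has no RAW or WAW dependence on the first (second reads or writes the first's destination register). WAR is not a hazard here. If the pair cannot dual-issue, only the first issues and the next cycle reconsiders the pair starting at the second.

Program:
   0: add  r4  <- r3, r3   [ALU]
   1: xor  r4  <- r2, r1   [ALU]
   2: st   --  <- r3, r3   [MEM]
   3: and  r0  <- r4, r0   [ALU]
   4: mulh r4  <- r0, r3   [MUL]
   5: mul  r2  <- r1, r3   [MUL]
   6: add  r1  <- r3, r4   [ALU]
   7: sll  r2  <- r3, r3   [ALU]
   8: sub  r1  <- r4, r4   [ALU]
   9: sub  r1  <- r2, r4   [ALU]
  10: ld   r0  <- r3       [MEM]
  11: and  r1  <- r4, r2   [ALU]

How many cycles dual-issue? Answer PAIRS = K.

PAIRS = 4

#0 head=0: add i0 WAW r4
#1 head=1: xor+st i1,i2 dual
#2 head=3: and i3 RAW r0
#3 head=4: mulh i4 no-port MUL/MUL
#4 head=5: mul+add i5,i6 dual
#5 head=7: sll+sub i7,i8 dual
#6 head=9: sub+ld i9,i10 dual
#7 head=11: and i11 tail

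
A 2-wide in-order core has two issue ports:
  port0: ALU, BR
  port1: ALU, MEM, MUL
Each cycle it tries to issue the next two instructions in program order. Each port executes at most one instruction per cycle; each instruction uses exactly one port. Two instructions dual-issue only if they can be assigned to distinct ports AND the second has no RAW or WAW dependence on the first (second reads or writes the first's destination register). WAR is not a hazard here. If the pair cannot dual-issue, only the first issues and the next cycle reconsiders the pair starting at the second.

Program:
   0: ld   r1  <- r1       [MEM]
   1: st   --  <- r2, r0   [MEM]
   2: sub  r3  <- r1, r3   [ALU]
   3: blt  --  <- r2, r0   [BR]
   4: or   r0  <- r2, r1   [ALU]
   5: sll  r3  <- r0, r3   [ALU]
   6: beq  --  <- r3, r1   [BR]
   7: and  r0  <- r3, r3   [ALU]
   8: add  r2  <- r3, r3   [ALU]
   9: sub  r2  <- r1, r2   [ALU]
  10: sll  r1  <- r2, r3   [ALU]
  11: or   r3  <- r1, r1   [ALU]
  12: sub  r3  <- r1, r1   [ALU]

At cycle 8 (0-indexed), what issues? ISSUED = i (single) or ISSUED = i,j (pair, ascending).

c0: i0 ld  no-port MEM/MEM
c1: i1,i2 st/sub  pair
c2: i3,i4 blt/or  pair
c3: i5 sll  RAW r3
c4: i6,i7 beq/and  pair
c5: i8 add  RAW+WAW r2
c6: i9 sub  RAW r2
c7: i10 sll  RAW r1
c8: i11 or  WAW r3
c9: i12 sub  tail

ISSUED = 11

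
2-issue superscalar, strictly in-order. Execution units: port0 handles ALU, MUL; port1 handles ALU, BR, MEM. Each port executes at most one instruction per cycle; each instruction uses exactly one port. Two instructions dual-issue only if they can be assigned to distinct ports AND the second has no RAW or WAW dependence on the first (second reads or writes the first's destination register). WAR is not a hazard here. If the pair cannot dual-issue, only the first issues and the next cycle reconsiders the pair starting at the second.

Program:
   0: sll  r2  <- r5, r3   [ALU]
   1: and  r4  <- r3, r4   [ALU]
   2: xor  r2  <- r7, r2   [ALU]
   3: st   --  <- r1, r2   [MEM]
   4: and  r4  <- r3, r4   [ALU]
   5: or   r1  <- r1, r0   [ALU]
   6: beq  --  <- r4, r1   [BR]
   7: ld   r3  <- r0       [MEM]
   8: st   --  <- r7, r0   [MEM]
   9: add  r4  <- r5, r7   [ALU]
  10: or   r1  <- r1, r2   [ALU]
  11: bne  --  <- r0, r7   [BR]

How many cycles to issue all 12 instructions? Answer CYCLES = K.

CYCLES = 8

[0] i0,i1  sll.ALU/and.ALU  -- dual
[1] i2  xor.ALU  -- RAW r2
[2] i3,i4  st.MEM/and.ALU  -- dual
[3] i5  or.ALU  -- RAW r1
[4] i6  beq.BR  -- no-port BR/MEM
[5] i7  ld.MEM  -- no-port MEM/MEM
[6] i8,i9  st.MEM/add.ALU  -- dual
[7] i10,i11  or.ALU/bne.BR  -- dual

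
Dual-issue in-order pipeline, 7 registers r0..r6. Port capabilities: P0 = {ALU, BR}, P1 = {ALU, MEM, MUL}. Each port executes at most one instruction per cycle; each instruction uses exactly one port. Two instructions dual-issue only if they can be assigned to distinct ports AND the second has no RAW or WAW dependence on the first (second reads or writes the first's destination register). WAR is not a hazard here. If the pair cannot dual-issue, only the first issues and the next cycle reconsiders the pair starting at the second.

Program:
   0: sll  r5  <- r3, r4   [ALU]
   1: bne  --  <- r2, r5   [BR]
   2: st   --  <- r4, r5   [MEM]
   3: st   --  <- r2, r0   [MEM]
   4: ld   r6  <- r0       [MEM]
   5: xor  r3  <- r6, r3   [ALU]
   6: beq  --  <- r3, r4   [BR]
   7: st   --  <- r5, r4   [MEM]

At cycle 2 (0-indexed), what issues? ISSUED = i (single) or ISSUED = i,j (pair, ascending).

[0] i0  sll.ALU  -- RAW r5
[1] i1+i2  bne.BR+st.MEM  -- pair
[2] i3  st.MEM  -- no-port MEM/MEM
[3] i4  ld.MEM  -- RAW r6
[4] i5  xor.ALU  -- RAW r3
[5] i6+i7  beq.BR+st.MEM  -- pair

ISSUED = 3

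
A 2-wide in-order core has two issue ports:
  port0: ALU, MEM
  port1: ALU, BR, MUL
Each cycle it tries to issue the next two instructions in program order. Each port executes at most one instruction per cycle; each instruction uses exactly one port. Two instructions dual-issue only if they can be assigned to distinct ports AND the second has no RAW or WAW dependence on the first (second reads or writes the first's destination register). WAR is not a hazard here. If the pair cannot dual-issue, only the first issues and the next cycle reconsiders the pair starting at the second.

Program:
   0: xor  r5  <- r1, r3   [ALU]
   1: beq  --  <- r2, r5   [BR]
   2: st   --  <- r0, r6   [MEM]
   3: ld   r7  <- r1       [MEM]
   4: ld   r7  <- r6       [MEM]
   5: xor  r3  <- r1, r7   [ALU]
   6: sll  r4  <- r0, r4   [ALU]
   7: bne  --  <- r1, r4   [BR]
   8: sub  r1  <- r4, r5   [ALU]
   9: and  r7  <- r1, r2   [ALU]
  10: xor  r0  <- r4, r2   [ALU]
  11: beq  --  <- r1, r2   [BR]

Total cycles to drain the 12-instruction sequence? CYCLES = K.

CYCLES = 8

c0: i0 xor.ALU  RAW r5
c1: i1+i2 beq.BR;st.MEM  pair
c2: i3 ld.MEM  no-port MEM/MEM
c3: i4 ld.MEM  RAW r7
c4: i5+i6 xor.ALU;sll.ALU  pair
c5: i7+i8 bne.BR;sub.ALU  pair
c6: i9+i10 and.ALU;xor.ALU  pair
c7: i11 beq.BR  tail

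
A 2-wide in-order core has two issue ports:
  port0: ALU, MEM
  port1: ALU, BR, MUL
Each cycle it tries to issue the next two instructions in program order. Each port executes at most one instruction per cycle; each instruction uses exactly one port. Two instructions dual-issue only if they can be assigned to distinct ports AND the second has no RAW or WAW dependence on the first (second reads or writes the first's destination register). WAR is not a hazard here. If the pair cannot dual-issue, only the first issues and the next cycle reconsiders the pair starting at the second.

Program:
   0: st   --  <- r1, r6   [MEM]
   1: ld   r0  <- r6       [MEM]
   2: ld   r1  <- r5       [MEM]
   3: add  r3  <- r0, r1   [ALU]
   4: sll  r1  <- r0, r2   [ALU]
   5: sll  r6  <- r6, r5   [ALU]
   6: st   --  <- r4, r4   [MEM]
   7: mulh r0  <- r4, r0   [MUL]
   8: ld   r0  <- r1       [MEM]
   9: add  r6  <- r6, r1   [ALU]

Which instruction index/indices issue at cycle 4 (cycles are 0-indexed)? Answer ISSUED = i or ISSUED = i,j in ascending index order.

ISSUED = 5,6

t=0 i0:st ; no-port MEM/MEM
t=1 i1:ld ; no-port MEM/MEM
t=2 i2:ld ; RAW r1
t=3 i3/i4:add;sll ; dual
t=4 i5/i6:sll;st ; dual
t=5 i7:mulh ; WAW r0
t=6 i8/i9:ld;add ; dual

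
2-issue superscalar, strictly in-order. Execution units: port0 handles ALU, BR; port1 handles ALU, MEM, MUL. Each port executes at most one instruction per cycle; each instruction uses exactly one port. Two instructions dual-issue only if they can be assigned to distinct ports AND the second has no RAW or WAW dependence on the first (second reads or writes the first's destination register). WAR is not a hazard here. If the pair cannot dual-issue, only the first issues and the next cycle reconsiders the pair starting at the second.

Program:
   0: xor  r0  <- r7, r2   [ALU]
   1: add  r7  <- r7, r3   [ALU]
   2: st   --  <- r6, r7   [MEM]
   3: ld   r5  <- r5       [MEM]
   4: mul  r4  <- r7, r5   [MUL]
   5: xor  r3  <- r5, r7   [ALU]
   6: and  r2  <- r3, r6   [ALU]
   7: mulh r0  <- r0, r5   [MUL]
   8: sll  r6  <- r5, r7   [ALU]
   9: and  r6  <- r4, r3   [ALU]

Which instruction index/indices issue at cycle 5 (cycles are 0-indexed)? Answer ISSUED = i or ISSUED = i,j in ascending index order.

ISSUED = 8

0. xor;add @i0+i1  | 2-wide
1. st @i2  | no-port MEM/MEM
2. ld @i3  | no-port MEM/MUL
3. mul;xor @i4+i5  | 2-wide
4. and;mulh @i6+i7  | 2-wide
5. sll @i8  | WAW r6
6. and @i9  | tail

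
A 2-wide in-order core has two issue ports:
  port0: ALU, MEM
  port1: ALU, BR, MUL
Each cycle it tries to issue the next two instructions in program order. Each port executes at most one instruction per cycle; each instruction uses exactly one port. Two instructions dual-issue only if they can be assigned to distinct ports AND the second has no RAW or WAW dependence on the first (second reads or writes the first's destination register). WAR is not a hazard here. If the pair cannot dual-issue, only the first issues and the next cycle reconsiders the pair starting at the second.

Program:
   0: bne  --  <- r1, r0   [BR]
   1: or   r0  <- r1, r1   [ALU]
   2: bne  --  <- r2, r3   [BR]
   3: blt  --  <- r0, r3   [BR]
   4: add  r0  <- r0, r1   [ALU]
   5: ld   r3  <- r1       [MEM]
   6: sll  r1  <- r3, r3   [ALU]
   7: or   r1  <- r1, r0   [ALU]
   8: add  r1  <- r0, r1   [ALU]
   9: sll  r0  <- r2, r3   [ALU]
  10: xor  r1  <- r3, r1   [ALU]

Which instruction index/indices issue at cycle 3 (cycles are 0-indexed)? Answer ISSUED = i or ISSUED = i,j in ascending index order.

ISSUED = 5

[0] i0&i1  bne.BR or.ALU  -- dual
[1] i2  bne.BR  -- no-port BR/BR
[2] i3&i4  blt.BR add.ALU  -- dual
[3] i5  ld.MEM  -- RAW r3
[4] i6  sll.ALU  -- RAW+WAW r1
[5] i7  or.ALU  -- RAW+WAW r1
[6] i8&i9  add.ALU sll.ALU  -- dual
[7] i10  xor.ALU  -- tail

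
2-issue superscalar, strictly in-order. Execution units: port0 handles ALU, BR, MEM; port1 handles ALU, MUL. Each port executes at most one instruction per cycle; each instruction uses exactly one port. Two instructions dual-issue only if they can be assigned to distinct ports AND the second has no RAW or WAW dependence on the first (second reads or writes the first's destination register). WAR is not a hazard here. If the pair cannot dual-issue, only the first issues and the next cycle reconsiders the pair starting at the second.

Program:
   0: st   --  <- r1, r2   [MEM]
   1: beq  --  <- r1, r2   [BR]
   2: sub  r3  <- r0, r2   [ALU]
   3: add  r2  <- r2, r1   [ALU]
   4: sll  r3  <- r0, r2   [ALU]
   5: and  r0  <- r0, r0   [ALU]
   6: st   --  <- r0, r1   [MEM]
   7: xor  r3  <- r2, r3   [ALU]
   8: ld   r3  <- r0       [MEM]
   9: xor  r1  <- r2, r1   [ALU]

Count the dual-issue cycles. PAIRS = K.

  cy0 -> i0 (st) no-port MEM/BR
  cy1 -> i1&i2 (beq/sub) pair
  cy2 -> i3 (add) RAW r2
  cy3 -> i4&i5 (sll/and) pair
  cy4 -> i6&i7 (st/xor) pair
  cy5 -> i8&i9 (ld/xor) pair

PAIRS = 4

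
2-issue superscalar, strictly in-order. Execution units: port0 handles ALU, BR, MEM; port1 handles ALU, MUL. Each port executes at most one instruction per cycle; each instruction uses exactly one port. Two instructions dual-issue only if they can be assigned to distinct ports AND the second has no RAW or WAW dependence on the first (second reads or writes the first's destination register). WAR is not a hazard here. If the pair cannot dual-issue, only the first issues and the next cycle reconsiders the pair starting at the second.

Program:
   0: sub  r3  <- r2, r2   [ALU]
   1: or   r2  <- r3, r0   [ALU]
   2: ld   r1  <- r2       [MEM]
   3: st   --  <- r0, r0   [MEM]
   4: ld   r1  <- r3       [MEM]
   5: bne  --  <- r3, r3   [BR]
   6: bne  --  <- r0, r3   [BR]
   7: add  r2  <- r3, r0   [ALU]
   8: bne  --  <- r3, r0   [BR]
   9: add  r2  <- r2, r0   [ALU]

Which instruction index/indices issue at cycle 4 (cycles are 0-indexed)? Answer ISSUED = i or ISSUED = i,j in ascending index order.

t=0 i0:sub.ALU ; RAW r3
t=1 i1:or.ALU ; RAW r2
t=2 i2:ld.MEM ; no-port MEM/MEM
t=3 i3:st.MEM ; no-port MEM/MEM
t=4 i4:ld.MEM ; no-port MEM/BR
t=5 i5:bne.BR ; no-port BR/BR
t=6 i6&i7:bne.BR;add.ALU ; 2-wide
t=7 i8&i9:bne.BR;add.ALU ; 2-wide

ISSUED = 4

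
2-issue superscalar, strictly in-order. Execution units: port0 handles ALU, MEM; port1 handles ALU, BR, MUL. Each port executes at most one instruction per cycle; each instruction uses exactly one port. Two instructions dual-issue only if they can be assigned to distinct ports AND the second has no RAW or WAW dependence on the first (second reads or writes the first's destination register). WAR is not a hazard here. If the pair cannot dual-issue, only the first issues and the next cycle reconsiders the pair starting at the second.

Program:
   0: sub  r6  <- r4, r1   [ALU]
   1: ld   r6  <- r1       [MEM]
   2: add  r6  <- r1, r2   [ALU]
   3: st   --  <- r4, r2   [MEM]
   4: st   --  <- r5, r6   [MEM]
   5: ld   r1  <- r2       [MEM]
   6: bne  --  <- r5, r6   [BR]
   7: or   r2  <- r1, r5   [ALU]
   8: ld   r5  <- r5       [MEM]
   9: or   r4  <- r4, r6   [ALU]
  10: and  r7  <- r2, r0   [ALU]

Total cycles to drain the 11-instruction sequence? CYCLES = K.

[0] i0  sub.ALU  -- WAW r6
[1] i1  ld.MEM  -- WAW r6
[2] i2&i3  add.ALU/st.MEM  -- dual
[3] i4  st.MEM  -- no-port MEM/MEM
[4] i5&i6  ld.MEM/bne.BR  -- dual
[5] i7&i8  or.ALU/ld.MEM  -- dual
[6] i9&i10  or.ALU/and.ALU  -- dual

CYCLES = 7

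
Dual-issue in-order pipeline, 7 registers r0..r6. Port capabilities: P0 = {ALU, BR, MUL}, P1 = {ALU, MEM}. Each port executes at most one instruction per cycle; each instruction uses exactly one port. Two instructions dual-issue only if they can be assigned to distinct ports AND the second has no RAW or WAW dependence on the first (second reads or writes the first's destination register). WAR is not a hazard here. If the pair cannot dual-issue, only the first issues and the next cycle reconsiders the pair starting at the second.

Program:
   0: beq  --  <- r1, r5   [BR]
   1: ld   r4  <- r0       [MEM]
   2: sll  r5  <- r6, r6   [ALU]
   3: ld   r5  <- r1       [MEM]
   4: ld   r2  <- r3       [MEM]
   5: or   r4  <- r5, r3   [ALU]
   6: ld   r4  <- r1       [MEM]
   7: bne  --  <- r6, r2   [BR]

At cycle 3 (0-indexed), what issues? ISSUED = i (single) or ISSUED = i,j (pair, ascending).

ISSUED = 4,5

  cy0 -> i0/i1 (beq+ld) 2-wide
  cy1 -> i2 (sll) WAW r5
  cy2 -> i3 (ld) no-port MEM/MEM
  cy3 -> i4/i5 (ld+or) 2-wide
  cy4 -> i6/i7 (ld+bne) 2-wide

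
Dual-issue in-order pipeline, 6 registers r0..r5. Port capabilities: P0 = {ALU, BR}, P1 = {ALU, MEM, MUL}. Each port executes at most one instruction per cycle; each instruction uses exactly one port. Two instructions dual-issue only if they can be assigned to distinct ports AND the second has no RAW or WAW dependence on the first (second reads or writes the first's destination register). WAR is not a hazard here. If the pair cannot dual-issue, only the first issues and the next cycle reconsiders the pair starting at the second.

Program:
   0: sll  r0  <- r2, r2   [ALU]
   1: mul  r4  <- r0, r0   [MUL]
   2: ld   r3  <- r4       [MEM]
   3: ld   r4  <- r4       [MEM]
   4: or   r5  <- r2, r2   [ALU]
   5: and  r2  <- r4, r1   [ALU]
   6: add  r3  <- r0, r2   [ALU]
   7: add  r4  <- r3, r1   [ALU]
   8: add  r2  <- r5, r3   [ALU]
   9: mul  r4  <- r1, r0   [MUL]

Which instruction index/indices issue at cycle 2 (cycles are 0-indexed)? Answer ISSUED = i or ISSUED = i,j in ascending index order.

c0: i0 sll.ALU  RAW r0
c1: i1 mul.MUL  no-port MUL/MEM
c2: i2 ld.MEM  no-port MEM/MEM
c3: i3&i4 ld.MEM+or.ALU  dual
c4: i5 and.ALU  RAW r2
c5: i6 add.ALU  RAW r3
c6: i7&i8 add.ALU+add.ALU  dual
c7: i9 mul.MUL  tail

ISSUED = 2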